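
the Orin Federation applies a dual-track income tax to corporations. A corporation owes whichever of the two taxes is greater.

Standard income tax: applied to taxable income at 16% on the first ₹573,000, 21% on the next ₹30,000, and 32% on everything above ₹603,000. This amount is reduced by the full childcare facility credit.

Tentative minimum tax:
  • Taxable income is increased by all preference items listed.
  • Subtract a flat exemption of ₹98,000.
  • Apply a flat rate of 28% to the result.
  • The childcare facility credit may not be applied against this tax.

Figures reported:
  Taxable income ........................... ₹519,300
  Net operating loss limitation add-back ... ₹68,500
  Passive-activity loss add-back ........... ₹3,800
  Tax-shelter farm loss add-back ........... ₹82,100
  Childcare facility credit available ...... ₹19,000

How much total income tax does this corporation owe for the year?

₹161,196

Standard income tax:
  ₹519,300 × 16% = ₹83,088
  Less childcare facility credit ₹19,000 → ₹64,088

Tentative minimum tax:
  Adjusted income: ₹519,300 + ₹68,500 + ₹3,800 + ₹82,100 = ₹673,700
  Less exemption ₹98,000 → base ₹575,700
  ₹575,700 × 28% = ₹161,196

₹161,196 > ₹64,088, so the tentative minimum tax is the binding amount.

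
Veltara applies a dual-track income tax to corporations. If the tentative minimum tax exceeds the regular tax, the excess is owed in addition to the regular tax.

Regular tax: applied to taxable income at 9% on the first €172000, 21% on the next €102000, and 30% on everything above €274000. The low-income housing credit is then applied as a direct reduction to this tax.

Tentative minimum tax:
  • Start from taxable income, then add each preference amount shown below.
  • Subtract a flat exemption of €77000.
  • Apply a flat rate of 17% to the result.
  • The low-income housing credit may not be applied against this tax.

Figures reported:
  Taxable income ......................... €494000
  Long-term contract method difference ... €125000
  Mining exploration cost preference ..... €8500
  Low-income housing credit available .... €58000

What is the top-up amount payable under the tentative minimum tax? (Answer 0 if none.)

€48685

Tentative minimum tax:
  Adjusted income: €494000 + €125000 + €8500 = €627500
  Less exemption €77000 → base €550500
  €550500 × 17% = €93585

Regular tax:
  €172000 × 9% = €15480
  €102000 × 21% = €21420
  €220000 × 30% = €66000
  → €102900
  Less low-income housing credit €58000 → €44900

Excess of tentative minimum tax over regular tax: €93585 − €44900 = €48685.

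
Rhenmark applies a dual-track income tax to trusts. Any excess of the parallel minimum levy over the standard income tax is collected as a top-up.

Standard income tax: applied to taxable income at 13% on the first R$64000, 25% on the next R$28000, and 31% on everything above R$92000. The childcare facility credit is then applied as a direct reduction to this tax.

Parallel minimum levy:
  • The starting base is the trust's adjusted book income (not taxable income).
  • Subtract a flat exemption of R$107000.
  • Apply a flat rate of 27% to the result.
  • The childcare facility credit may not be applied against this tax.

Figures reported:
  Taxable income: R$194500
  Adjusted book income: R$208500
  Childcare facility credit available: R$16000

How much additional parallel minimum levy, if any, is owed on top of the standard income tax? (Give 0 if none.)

R$0

Standard income tax:
  R$64000 × 13% = R$8320
  R$28000 × 25% = R$7000
  R$102500 × 31% = R$31775
  → R$47095
  Less childcare facility credit R$16000 → R$31095

Parallel minimum levy:
  Base (adjusted book income): R$208500
  Less exemption R$107000 → base R$101500
  R$101500 × 27% = R$27405

R$27405 ≤ R$31095, so no add-on is due.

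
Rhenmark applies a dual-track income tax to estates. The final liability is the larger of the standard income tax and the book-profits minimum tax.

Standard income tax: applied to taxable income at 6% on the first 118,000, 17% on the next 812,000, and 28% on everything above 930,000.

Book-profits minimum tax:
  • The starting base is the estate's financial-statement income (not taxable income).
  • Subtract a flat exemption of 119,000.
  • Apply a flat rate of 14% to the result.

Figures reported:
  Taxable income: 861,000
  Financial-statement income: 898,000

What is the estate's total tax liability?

133,390

Standard income tax:
  118,000 × 6% = 7,080
  743,000 × 17% = 126,310
  → 133,390

Book-profits minimum tax:
  Base (financial-statement income): 898,000
  Less exemption 119,000 → base 779,000
  779,000 × 14% = 109,060

133,390 > 109,060, so the standard income tax governs.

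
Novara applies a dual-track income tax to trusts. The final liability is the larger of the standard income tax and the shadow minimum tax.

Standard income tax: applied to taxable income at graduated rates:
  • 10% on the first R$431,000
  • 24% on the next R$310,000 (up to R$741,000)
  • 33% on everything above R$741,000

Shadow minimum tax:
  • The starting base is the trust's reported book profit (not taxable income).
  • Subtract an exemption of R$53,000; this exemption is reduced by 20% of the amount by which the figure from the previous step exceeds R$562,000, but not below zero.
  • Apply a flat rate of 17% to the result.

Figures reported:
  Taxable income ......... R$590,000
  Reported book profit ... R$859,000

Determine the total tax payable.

Standard income tax:
  R$431,000 × 10% = R$43,100
  R$159,000 × 24% = R$38,160
  → R$81,260

Shadow minimum tax:
  Base (reported book profit): R$859,000
  Exemption: 20% × (R$859,000 − R$562,000) = R$59,400 ≥ R$53,000, so the exemption is fully phased out
  Base: R$859,000 − R$0 = R$859,000
  R$859,000 × 17% = R$146,030

R$146,030 > R$81,260, so the shadow minimum tax is the binding amount.

R$146,030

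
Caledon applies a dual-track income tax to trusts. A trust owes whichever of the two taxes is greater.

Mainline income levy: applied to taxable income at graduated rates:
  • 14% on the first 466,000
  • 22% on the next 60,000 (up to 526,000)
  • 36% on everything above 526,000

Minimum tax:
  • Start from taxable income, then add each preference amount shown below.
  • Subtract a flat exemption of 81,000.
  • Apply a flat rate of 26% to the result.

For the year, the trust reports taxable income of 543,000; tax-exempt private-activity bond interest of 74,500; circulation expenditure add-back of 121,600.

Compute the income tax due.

Mainline income levy:
  466,000 × 14% = 65,240
  60,000 × 22% = 13,200
  17,000 × 36% = 6,120
  → 84,560

Minimum tax:
  Adjusted income: 543,000 + 74,500 + 121,600 = 739,100
  Less exemption 81,000 → base 658,100
  658,100 × 26% = 171,106

171,106 > 84,560, so the minimum tax is the binding amount.

171,106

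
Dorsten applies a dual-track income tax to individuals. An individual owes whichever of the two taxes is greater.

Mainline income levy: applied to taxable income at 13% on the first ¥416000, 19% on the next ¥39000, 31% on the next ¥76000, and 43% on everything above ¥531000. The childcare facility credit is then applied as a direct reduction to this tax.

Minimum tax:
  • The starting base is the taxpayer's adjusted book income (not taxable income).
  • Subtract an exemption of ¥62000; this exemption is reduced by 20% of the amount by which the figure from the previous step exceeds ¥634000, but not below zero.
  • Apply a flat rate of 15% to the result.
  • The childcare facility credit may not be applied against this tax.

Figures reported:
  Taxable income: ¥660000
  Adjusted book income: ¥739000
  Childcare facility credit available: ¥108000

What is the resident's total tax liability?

Minimum tax:
  Base (adjusted book income): ¥739000
  Exemption: ¥62000 − 20% × (¥739000 − ¥634000) = ¥62000 − ¥21000 = ¥41000
  Base: ¥739000 − ¥41000 = ¥698000
  ¥698000 × 15% = ¥104700

Mainline income levy:
  ¥416000 × 13% = ¥54080
  ¥39000 × 19% = ¥7410
  ¥76000 × 31% = ¥23560
  ¥129000 × 43% = ¥55470
  → ¥140520
  Less childcare facility credit ¥108000 → ¥32520

¥104700 > ¥32520, so the minimum tax is the binding amount.

¥104700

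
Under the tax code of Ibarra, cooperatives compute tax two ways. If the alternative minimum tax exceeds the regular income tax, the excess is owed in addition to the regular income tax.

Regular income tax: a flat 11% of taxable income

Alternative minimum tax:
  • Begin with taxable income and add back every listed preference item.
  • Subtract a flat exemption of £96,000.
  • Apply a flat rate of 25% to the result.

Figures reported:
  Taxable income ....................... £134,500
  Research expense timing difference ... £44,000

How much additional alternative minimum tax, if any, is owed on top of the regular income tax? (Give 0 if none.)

Alternative minimum tax:
  Adjusted income: £134,500 + £44,000 = £178,500
  Less exemption £96,000 → base £82,500
  £82,500 × 25% = £20,625

Regular income tax:
  £134,500 × 11% = £14,795

Excess of alternative minimum tax over regular income tax: £20,625 − £14,795 = £5,830.

£5,830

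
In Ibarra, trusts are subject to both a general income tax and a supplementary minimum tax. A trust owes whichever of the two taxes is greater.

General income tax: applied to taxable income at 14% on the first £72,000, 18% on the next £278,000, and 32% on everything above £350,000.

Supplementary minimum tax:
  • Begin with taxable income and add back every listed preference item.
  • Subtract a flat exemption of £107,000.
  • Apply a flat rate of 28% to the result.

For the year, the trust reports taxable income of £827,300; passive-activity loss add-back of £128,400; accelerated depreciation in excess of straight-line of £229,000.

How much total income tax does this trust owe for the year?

General income tax:
  £72,000 × 14% = £10,080
  £278,000 × 18% = £50,040
  £477,300 × 32% = £152,736
  → £212,856

Supplementary minimum tax:
  Adjusted income: £827,300 + £128,400 + £229,000 = £1,184,700
  Less exemption £107,000 → base £1,077,700
  £1,077,700 × 28% = £301,756

£301,756 > £212,856, so the supplementary minimum tax is the binding amount.

£301,756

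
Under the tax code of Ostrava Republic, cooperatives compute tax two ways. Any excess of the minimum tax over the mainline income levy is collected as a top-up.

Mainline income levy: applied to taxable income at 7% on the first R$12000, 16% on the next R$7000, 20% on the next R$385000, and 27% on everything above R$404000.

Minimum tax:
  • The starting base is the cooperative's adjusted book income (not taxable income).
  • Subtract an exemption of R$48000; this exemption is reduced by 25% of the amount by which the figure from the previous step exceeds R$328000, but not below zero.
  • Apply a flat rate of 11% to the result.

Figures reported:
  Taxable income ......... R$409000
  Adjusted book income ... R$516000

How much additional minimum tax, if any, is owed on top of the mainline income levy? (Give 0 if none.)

Mainline income levy:
  R$12000 × 7% = R$840
  R$7000 × 16% = R$1120
  R$385000 × 20% = R$77000
  R$5000 × 27% = R$1350
  → R$80310

Minimum tax:
  Base (adjusted book income): R$516000
  Exemption: R$48000 − 25% × (R$516000 − R$328000) = R$48000 − R$47000 = R$1000
  Base: R$516000 − R$1000 = R$515000
  R$515000 × 11% = R$56650

R$56650 ≤ R$80310, so no add-on is due.

R$0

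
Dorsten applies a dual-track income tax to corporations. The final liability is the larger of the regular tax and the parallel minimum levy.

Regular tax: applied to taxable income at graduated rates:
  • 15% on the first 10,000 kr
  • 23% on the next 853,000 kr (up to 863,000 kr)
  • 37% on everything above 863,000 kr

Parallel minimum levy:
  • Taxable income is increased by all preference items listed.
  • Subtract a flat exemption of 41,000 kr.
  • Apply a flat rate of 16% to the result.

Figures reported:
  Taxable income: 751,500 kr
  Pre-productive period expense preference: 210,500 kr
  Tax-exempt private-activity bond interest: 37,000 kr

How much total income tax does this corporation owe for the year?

172,045 kr

Parallel minimum levy:
  Adjusted income: 751,500 kr + 210,500 kr + 37,000 kr = 999,000 kr
  Less exemption 41,000 kr → base 958,000 kr
  958,000 kr × 16% = 153,280 kr

Regular tax:
  10,000 kr × 15% = 1,500 kr
  741,500 kr × 23% = 170,545 kr
  → 172,045 kr

172,045 kr > 153,280 kr, so the regular tax governs.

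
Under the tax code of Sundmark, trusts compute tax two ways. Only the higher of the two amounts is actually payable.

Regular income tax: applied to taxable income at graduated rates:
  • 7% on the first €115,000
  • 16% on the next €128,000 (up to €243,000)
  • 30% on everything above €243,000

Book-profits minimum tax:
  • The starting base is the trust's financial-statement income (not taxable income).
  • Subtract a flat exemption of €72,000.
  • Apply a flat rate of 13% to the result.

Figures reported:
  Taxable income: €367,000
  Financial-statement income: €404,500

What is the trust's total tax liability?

Book-profits minimum tax:
  Base (financial-statement income): €404,500
  Less exemption €72,000 → base €332,500
  €332,500 × 13% = €43,225

Regular income tax:
  €115,000 × 7% = €8,050
  €128,000 × 16% = €20,480
  €124,000 × 30% = €37,200
  → €65,730

€65,730 > €43,225, so the regular income tax governs.

€65,730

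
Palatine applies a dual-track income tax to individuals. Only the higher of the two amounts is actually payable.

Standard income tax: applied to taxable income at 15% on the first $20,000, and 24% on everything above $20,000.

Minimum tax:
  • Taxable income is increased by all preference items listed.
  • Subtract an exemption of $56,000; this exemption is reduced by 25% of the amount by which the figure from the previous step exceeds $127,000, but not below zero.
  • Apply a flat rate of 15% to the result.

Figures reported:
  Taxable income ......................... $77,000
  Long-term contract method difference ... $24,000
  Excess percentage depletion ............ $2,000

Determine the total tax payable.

$16,680

Minimum tax:
  Adjusted income: $77,000 + $24,000 + $2,000 = $103,000
  Exemption: $103,000 ≤ $127,000, so full $56,000 applies
  Base: $103,000 − $56,000 = $47,000
  $47,000 × 15% = $7,050

Standard income tax:
  $20,000 × 15% = $3,000
  $57,000 × 24% = $13,680
  → $16,680

$16,680 > $7,050, so the standard income tax governs.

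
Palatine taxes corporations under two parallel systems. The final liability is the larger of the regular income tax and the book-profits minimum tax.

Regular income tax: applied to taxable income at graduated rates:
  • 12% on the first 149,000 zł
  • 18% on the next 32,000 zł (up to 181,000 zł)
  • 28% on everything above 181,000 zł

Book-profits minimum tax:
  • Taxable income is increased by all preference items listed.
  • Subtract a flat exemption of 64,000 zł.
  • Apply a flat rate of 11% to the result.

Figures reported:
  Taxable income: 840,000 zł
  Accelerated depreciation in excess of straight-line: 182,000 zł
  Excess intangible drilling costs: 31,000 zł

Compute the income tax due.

Regular income tax:
  149,000 zł × 12% = 17,880 zł
  32,000 zł × 18% = 5,760 zł
  659,000 zł × 28% = 184,520 zł
  → 208,160 zł

Book-profits minimum tax:
  Adjusted income: 840,000 zł + 182,000 zł + 31,000 zł = 1,053,000 zł
  Less exemption 64,000 zł → base 989,000 zł
  989,000 zł × 11% = 108,790 zł

208,160 zł > 108,790 zł, so the regular income tax governs.

208,160 zł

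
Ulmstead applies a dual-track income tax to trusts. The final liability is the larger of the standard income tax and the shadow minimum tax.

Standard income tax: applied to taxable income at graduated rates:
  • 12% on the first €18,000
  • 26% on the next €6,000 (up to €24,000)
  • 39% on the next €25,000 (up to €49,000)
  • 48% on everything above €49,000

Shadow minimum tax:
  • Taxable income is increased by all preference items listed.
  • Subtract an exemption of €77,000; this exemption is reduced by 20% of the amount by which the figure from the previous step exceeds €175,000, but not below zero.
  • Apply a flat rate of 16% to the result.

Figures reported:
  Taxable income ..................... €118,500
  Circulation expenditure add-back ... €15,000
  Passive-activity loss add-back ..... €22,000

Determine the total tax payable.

Standard income tax:
  €18,000 × 12% = €2,160
  €6,000 × 26% = €1,560
  €25,000 × 39% = €9,750
  €69,500 × 48% = €33,360
  → €46,830

Shadow minimum tax:
  Adjusted income: €118,500 + €15,000 + €22,000 = €155,500
  Exemption: €155,500 ≤ €175,000, so full €77,000 applies
  Base: €155,500 − €77,000 = €78,500
  €78,500 × 16% = €12,560

€46,830 > €12,560, so the standard income tax governs.

€46,830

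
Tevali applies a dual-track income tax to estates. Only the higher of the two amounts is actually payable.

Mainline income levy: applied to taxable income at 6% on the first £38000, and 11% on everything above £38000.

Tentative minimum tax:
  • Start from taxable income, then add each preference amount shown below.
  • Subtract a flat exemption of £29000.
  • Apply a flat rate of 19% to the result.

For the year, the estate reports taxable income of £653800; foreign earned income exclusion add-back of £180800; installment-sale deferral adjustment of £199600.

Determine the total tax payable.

£190988

Mainline income levy:
  £38000 × 6% = £2280
  £615800 × 11% = £67738
  → £70018

Tentative minimum tax:
  Adjusted income: £653800 + £180800 + £199600 = £1034200
  Less exemption £29000 → base £1005200
  £1005200 × 19% = £190988

£190988 > £70018, so the tentative minimum tax is the binding amount.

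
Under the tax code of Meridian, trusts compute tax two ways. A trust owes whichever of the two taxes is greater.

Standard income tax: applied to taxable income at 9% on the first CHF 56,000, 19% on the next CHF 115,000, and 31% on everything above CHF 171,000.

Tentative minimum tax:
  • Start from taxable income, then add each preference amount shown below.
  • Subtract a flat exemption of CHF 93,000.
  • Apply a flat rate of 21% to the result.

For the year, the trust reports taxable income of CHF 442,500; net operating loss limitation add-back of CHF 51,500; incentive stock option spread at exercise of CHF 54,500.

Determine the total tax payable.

Standard income tax:
  CHF 56,000 × 9% = CHF 5,040
  CHF 115,000 × 19% = CHF 21,850
  CHF 271,500 × 31% = CHF 84,165
  → CHF 111,055

Tentative minimum tax:
  Adjusted income: CHF 442,500 + CHF 51,500 + CHF 54,500 = CHF 548,500
  Less exemption CHF 93,000 → base CHF 455,500
  CHF 455,500 × 21% = CHF 95,655

CHF 111,055 > CHF 95,655, so the standard income tax governs.

CHF 111,055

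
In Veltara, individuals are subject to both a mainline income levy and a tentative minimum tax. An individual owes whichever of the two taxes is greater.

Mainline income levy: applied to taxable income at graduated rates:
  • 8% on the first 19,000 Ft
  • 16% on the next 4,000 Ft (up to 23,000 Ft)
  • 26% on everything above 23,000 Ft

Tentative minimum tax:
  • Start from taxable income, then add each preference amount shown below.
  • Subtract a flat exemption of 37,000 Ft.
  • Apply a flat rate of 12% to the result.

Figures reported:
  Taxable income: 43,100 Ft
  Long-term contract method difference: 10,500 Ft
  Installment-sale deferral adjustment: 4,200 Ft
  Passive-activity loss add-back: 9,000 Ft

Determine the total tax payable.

Tentative minimum tax:
  Adjusted income: 43,100 Ft + 10,500 Ft + 4,200 Ft + 9,000 Ft = 66,800 Ft
  Less exemption 37,000 Ft → base 29,800 Ft
  29,800 Ft × 12% = 3,576 Ft

Mainline income levy:
  19,000 Ft × 8% = 1,520 Ft
  4,000 Ft × 16% = 640 Ft
  20,100 Ft × 26% = 5,226 Ft
  → 7,386 Ft

7,386 Ft > 3,576 Ft, so the mainline income levy governs.

7,386 Ft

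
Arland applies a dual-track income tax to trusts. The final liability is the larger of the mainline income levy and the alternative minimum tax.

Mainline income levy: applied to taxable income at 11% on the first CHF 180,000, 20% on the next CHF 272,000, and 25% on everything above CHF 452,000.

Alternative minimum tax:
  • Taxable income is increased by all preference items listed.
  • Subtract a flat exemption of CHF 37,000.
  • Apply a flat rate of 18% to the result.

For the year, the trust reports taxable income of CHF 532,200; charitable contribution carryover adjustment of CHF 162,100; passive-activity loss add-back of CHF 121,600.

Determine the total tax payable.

CHF 140,202

Mainline income levy:
  CHF 180,000 × 11% = CHF 19,800
  CHF 272,000 × 20% = CHF 54,400
  CHF 80,200 × 25% = CHF 20,050
  → CHF 94,250

Alternative minimum tax:
  Adjusted income: CHF 532,200 + CHF 162,100 + CHF 121,600 = CHF 815,900
  Less exemption CHF 37,000 → base CHF 778,900
  CHF 778,900 × 18% = CHF 140,202

CHF 140,202 > CHF 94,250, so the alternative minimum tax is the binding amount.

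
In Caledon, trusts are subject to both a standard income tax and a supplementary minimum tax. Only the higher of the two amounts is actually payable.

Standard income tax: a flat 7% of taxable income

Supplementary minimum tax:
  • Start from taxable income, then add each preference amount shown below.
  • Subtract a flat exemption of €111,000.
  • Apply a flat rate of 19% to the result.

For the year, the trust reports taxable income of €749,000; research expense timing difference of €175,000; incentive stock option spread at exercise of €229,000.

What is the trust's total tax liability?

€197,980

Standard income tax:
  €749,000 × 7% = €52,430

Supplementary minimum tax:
  Adjusted income: €749,000 + €175,000 + €229,000 = €1,153,000
  Less exemption €111,000 → base €1,042,000
  €1,042,000 × 19% = €197,980

€197,980 > €52,430, so the supplementary minimum tax is the binding amount.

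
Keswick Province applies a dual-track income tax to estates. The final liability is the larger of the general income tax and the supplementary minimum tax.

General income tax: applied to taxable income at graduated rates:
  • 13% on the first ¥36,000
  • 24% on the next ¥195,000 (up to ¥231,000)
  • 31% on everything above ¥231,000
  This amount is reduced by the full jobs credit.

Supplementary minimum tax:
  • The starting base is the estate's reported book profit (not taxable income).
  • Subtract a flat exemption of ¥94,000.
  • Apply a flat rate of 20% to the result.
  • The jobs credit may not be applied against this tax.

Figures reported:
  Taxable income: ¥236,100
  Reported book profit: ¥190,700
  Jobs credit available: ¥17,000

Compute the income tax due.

General income tax:
  ¥36,000 × 13% = ¥4,680
  ¥195,000 × 24% = ¥46,800
  ¥5,100 × 31% = ¥1,581
  → ¥53,061
  Less jobs credit ¥17,000 → ¥36,061

Supplementary minimum tax:
  Base (reported book profit): ¥190,700
  Less exemption ¥94,000 → base ¥96,700
  ¥96,700 × 20% = ¥19,340

¥36,061 > ¥19,340, so the general income tax governs.

¥36,061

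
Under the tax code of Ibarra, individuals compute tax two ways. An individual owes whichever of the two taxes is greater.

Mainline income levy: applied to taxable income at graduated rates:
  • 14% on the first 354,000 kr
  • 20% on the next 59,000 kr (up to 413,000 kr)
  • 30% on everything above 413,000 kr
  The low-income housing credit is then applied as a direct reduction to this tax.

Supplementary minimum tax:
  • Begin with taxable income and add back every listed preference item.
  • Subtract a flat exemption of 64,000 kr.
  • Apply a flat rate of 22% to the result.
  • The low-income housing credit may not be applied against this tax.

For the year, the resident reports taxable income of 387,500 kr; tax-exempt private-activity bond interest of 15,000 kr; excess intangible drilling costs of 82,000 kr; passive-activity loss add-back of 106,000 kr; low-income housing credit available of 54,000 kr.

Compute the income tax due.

115,830 kr

Supplementary minimum tax:
  Adjusted income: 387,500 kr + 15,000 kr + 82,000 kr + 106,000 kr = 590,500 kr
  Less exemption 64,000 kr → base 526,500 kr
  526,500 kr × 22% = 115,830 kr

Mainline income levy:
  354,000 kr × 14% = 49,560 kr
  33,500 kr × 20% = 6,700 kr
  → 56,260 kr
  Less low-income housing credit 54,000 kr → 2,260 kr

115,830 kr > 2,260 kr, so the supplementary minimum tax is the binding amount.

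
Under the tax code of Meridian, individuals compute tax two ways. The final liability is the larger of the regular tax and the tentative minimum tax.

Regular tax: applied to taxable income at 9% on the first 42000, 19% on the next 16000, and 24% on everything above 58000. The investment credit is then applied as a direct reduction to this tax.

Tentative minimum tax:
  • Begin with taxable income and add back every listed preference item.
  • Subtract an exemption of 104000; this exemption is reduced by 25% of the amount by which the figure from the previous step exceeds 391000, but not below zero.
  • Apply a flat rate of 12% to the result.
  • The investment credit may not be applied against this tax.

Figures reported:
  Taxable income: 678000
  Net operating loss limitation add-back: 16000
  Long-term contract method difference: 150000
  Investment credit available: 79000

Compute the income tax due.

101280

Tentative minimum tax:
  Adjusted income: 678000 + 16000 + 150000 = 844000
  Exemption: 25% × (844000 − 391000) = 113250 ≥ 104000, so the exemption is fully phased out
  Base: 844000 − 0 = 844000
  844000 × 12% = 101280

Regular tax:
  42000 × 9% = 3780
  16000 × 19% = 3040
  620000 × 24% = 148800
  → 155620
  Less investment credit 79000 → 76620

101280 > 76620, so the tentative minimum tax is the binding amount.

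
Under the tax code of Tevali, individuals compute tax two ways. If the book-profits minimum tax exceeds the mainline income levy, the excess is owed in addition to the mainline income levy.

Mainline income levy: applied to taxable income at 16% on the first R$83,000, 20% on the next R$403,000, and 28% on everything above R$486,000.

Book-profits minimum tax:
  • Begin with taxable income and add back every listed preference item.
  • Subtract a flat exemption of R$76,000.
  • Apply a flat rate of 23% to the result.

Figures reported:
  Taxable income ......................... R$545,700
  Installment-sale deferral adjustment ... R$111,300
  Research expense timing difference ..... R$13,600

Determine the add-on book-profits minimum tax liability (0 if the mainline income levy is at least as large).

Book-profits minimum tax:
  Adjusted income: R$545,700 + R$111,300 + R$13,600 = R$670,600
  Less exemption R$76,000 → base R$594,600
  R$594,600 × 23% = R$136,758

Mainline income levy:
  R$83,000 × 16% = R$13,280
  R$403,000 × 20% = R$80,600
  R$59,700 × 28% = R$16,716
  → R$110,596

Excess of book-profits minimum tax over mainline income levy: R$136,758 − R$110,596 = R$26,162.

R$26,162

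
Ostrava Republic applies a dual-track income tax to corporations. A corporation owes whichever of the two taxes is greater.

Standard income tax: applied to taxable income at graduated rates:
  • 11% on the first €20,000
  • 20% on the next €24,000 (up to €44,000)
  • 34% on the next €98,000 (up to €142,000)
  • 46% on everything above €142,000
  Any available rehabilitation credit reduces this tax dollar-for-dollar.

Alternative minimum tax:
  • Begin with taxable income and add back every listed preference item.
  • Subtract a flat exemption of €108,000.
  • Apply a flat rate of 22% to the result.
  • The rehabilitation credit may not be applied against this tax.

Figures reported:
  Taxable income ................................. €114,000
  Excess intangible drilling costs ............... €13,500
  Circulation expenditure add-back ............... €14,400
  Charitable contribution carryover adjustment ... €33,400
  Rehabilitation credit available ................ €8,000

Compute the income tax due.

Standard income tax:
  €20,000 × 11% = €2,200
  €24,000 × 20% = €4,800
  €70,000 × 34% = €23,800
  → €30,800
  Less rehabilitation credit €8,000 → €22,800

Alternative minimum tax:
  Adjusted income: €114,000 + €13,500 + €14,400 + €33,400 = €175,300
  Less exemption €108,000 → base €67,300
  €67,300 × 22% = €14,806

€22,800 > €14,806, so the standard income tax governs.

€22,800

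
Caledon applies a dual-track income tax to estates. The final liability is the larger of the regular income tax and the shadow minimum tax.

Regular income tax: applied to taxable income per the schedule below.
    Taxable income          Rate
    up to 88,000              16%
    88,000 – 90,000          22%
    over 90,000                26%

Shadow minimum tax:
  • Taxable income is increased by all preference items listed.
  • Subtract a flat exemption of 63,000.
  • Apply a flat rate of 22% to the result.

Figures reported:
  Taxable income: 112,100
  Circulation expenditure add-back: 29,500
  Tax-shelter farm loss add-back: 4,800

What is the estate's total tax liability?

Shadow minimum tax:
  Adjusted income: 112,100 + 29,500 + 4,800 = 146,400
  Less exemption 63,000 → base 83,400
  83,400 × 22% = 18,348

Regular income tax:
  88,000 × 16% = 14,080
  2,000 × 22% = 440
  22,100 × 26% = 5,746
  → 20,266

20,266 > 18,348, so the regular income tax governs.

20,266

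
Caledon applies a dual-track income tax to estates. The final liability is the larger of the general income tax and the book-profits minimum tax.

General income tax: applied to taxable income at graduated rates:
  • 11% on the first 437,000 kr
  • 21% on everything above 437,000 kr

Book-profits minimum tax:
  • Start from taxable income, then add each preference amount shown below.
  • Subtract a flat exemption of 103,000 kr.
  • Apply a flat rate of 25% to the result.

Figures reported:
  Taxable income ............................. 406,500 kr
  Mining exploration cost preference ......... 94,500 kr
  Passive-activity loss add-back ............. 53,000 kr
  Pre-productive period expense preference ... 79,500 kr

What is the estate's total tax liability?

132,625 kr

General income tax:
  406,500 kr × 11% = 44,715 kr

Book-profits minimum tax:
  Adjusted income: 406,500 kr + 94,500 kr + 53,000 kr + 79,500 kr = 633,500 kr
  Less exemption 103,000 kr → base 530,500 kr
  530,500 kr × 25% = 132,625 kr

132,625 kr > 44,715 kr, so the book-profits minimum tax is the binding amount.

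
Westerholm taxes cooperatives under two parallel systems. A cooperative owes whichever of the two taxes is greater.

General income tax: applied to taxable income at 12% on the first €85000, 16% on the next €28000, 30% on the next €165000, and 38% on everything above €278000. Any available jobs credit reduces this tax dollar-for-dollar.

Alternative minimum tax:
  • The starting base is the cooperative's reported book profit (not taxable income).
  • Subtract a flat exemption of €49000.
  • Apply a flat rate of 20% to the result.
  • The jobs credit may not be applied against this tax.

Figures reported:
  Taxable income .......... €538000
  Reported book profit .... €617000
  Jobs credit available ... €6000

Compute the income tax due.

€156980

Alternative minimum tax:
  Base (reported book profit): €617000
  Less exemption €49000 → base €568000
  €568000 × 20% = €113600

General income tax:
  €85000 × 12% = €10200
  €28000 × 16% = €4480
  €165000 × 30% = €49500
  €260000 × 38% = €98800
  → €162980
  Less jobs credit €6000 → €156980

€156980 > €113600, so the general income tax governs.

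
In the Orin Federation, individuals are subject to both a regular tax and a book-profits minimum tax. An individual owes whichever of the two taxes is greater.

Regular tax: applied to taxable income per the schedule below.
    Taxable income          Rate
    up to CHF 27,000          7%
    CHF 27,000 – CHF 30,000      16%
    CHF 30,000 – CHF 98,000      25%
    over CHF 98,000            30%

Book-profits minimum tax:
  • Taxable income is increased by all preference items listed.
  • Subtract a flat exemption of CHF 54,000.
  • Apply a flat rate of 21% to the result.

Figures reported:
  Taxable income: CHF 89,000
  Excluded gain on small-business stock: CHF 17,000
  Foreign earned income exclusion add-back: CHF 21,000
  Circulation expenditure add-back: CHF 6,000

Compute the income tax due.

CHF 17,120

Book-profits minimum tax:
  Adjusted income: CHF 89,000 + CHF 17,000 + CHF 21,000 + CHF 6,000 = CHF 133,000
  Less exemption CHF 54,000 → base CHF 79,000
  CHF 79,000 × 21% = CHF 16,590

Regular tax:
  CHF 27,000 × 7% = CHF 1,890
  CHF 3,000 × 16% = CHF 480
  CHF 59,000 × 25% = CHF 14,750
  → CHF 17,120

CHF 17,120 > CHF 16,590, so the regular tax governs.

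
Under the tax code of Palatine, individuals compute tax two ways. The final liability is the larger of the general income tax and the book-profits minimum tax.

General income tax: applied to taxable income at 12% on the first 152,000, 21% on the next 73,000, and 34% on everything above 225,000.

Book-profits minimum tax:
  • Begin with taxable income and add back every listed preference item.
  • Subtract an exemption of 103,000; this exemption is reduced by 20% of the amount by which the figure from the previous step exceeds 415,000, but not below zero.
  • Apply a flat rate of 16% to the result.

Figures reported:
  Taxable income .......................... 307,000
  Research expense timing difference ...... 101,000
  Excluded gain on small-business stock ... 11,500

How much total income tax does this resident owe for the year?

General income tax:
  152,000 × 12% = 18,240
  73,000 × 21% = 15,330
  82,000 × 34% = 27,880
  → 61,450

Book-profits minimum tax:
  Adjusted income: 307,000 + 101,000 + 11,500 = 419,500
  Exemption: 103,000 − 20% × (419,500 − 415,000) = 103,000 − 900 = 102,100
  Base: 419,500 − 102,100 = 317,400
  317,400 × 16% = 50,784

61,450 > 50,784, so the general income tax governs.

61,450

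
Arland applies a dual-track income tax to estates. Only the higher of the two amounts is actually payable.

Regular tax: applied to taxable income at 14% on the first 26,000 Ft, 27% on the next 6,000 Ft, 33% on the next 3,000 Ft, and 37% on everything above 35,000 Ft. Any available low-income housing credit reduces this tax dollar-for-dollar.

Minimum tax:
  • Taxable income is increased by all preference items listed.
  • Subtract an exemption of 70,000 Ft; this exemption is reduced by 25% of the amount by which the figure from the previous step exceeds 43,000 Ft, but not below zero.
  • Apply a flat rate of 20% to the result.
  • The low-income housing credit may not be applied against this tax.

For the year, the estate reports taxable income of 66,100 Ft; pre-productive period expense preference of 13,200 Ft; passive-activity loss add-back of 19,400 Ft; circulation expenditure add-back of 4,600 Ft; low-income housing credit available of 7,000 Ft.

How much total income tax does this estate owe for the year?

Regular tax:
  26,000 Ft × 14% = 3,640 Ft
  6,000 Ft × 27% = 1,620 Ft
  3,000 Ft × 33% = 990 Ft
  31,100 Ft × 37% = 11,507 Ft
  → 17,757 Ft
  Less low-income housing credit 7,000 Ft → 10,757 Ft

Minimum tax:
  Adjusted income: 66,100 Ft + 13,200 Ft + 19,400 Ft + 4,600 Ft = 103,300 Ft
  Exemption: 70,000 Ft − 25% × (103,300 Ft − 43,000 Ft) = 70,000 Ft − 15,075 Ft = 54,925 Ft
  Base: 103,300 Ft − 54,925 Ft = 48,375 Ft
  48,375 Ft × 20% = 9,675 Ft

10,757 Ft > 9,675 Ft, so the regular tax governs.

10,757 Ft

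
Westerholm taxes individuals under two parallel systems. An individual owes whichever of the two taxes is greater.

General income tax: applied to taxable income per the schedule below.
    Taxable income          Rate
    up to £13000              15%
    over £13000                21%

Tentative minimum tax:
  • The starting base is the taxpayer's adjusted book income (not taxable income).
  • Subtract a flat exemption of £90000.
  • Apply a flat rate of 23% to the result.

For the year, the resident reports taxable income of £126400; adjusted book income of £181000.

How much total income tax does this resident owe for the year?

Tentative minimum tax:
  Base (adjusted book income): £181000
  Less exemption £90000 → base £91000
  £91000 × 23% = £20930

General income tax:
  £13000 × 15% = £1950
  £113400 × 21% = £23814
  → £25764

£25764 > £20930, so the general income tax governs.

£25764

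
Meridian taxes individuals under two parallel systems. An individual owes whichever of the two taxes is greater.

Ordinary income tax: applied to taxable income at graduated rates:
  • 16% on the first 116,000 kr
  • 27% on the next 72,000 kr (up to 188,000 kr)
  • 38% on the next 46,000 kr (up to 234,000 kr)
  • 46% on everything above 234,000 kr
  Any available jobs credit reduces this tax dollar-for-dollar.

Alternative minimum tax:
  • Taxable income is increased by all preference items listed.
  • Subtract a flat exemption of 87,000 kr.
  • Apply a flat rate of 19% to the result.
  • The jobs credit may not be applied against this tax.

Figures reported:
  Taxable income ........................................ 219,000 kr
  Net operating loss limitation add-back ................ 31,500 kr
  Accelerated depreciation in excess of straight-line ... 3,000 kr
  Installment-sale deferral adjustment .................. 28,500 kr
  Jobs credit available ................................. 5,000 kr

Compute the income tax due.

44,780 kr

Alternative minimum tax:
  Adjusted income: 219,000 kr + 31,500 kr + 3,000 kr + 28,500 kr = 282,000 kr
  Less exemption 87,000 kr → base 195,000 kr
  195,000 kr × 19% = 37,050 kr

Ordinary income tax:
  116,000 kr × 16% = 18,560 kr
  72,000 kr × 27% = 19,440 kr
  31,000 kr × 38% = 11,780 kr
  → 49,780 kr
  Less jobs credit 5,000 kr → 44,780 kr

44,780 kr > 37,050 kr, so the ordinary income tax governs.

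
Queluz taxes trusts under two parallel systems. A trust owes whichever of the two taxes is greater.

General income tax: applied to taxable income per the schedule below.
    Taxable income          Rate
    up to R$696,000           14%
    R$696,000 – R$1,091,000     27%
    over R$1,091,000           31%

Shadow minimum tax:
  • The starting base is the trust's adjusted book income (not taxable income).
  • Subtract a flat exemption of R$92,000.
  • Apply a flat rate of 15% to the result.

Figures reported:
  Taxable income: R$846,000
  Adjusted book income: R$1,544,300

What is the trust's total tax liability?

R$217,845

Shadow minimum tax:
  Base (adjusted book income): R$1,544,300
  Less exemption R$92,000 → base R$1,452,300
  R$1,452,300 × 15% = R$217,845

General income tax:
  R$696,000 × 14% = R$97,440
  R$150,000 × 27% = R$40,500
  → R$137,940

R$217,845 > R$137,940, so the shadow minimum tax is the binding amount.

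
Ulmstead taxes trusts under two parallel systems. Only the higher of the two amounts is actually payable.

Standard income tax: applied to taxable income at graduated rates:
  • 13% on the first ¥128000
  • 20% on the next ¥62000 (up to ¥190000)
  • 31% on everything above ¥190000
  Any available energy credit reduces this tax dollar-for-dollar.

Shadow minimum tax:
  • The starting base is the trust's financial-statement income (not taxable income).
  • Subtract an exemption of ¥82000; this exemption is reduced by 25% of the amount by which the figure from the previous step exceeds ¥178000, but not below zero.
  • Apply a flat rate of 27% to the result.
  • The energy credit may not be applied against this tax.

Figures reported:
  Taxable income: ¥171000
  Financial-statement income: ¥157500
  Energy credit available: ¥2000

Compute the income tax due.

Shadow minimum tax:
  Base (financial-statement income): ¥157500
  Exemption: ¥157500 ≤ ¥178000, so full ¥82000 applies
  Base: ¥157500 − ¥82000 = ¥75500
  ¥75500 × 27% = ¥20385

Standard income tax:
  ¥128000 × 13% = ¥16640
  ¥43000 × 20% = ¥8600
  → ¥25240
  Less energy credit ¥2000 → ¥23240

¥23240 > ¥20385, so the standard income tax governs.

¥23240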